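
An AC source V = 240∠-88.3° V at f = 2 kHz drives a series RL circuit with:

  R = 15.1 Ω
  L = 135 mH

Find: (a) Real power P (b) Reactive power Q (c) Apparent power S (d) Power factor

Step 1 — Angular frequency: ω = 2π·f = 2π·2000 = 1.257e+04 rad/s.
Step 2 — Component impedances:
  R: Z = R = 15.1 Ω
  L: Z = jωL = j·1.257e+04·0.135 = 0 + j1696 Ω
Step 3 — Series combination: Z_total = R + L = 15.1 + j1696 Ω = 1697∠89.5° Ω.
Step 4 — Source phasor: V = 240∠-88.3° V = 7.12 - j239.9 V.
Step 5 — Current: I = V / Z = -0.1414 - j0.005455 A = 0.1415∠-177.8° A.
Step 6 — Complex power: S = V·I* = 0.3022 + j33.95 VA.
Step 7 — Real power: P = Re(S) = 0.3022 W.
Step 8 — Reactive power: Q = Im(S) = 33.95 VAR.
Step 9 — Apparent power: |S| = 33.95 VA.
Step 10 — Power factor: PF = P/|S| = 0.008901 (lagging).

(a) P = 0.3022 W  (b) Q = 33.95 VAR  (c) S = 33.95 VA  (d) PF = 0.008901 (lagging)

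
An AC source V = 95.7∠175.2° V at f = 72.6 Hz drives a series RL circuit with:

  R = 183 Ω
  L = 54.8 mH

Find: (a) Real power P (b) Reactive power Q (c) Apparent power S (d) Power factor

Step 1 — Angular frequency: ω = 2π·f = 2π·72.6 = 456.2 rad/s.
Step 2 — Component impedances:
  R: Z = R = 183 Ω
  L: Z = jωL = j·456.2·0.0548 = 0 + j25 Ω
Step 3 — Series combination: Z_total = R + L = 183 + j25 Ω = 184.7∠7.8° Ω.
Step 4 — Source phasor: V = 95.7∠175.2° V = -95.36 + j8.008 V.
Step 5 — Current: I = V / Z = -0.5057 + j0.1128 A = 0.5181∠167.4° A.
Step 6 — Complex power: S = V·I* = 49.13 + j6.711 VA.
Step 7 — Real power: P = Re(S) = 49.13 W.
Step 8 — Reactive power: Q = Im(S) = 6.711 VAR.
Step 9 — Apparent power: |S| = 49.59 VA.
Step 10 — Power factor: PF = P/|S| = 0.9908 (lagging).

(a) P = 49.13 W  (b) Q = 6.711 VAR  (c) S = 49.59 VA  (d) PF = 0.9908 (lagging)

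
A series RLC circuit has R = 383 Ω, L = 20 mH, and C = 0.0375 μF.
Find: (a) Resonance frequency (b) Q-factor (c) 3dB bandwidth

Step 1 — Resonance: ω₀ = 1/√(LC) = 1/√(0.02·3.75e-08) = 3.651e+04 rad/s.
Step 2 — f₀ = ω₀/(2π) = 5812 Hz.
Step 3 — Series Q: Q = ω₀L/R = 3.651e+04·0.02/383 = 1.907.
Step 4 — Bandwidth: Δω = ω₀/Q = 1.915e+04 rad/s; BW = Δω/(2π) = 3048 Hz.

(a) f₀ = 5812 Hz  (b) Q = 1.907  (c) BW = 3048 Hz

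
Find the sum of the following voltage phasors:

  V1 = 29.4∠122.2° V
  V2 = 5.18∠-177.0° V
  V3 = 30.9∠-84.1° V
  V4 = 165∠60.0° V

Step 1 — Convert each phasor to rectangular form:
  V1 = 29.4·(cos(122.2°) + j·sin(122.2°)) = -15.67 + j24.88 V
  V2 = 5.18·(cos(-177.0°) + j·sin(-177.0°)) = -5.173 - j0.2711 V
  V3 = 30.9·(cos(-84.1°) + j·sin(-84.1°)) = 3.176 - j30.74 V
  V4 = 165·(cos(60.0°) + j·sin(60.0°)) = 82.5 + j142.9 V
Step 2 — Sum components: V_total = 64.84 + j136.8 V.
Step 3 — Convert to polar: |V_total| = 151.4 V, ∠V_total = 64.6°.

V_total = 151.4∠64.6° V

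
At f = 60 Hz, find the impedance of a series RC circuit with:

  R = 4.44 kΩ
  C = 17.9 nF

Step 1 — Angular frequency: ω = 2π·f = 2π·60 = 377 rad/s.
Step 2 — Component impedances:
  R: Z = R = 4440 Ω
  C: Z = 1/(jωC) = -j/(ω·C) = 0 - j1.482e+05 Ω
Step 3 — Series combination: Z_total = R + C = 4440 - j1.482e+05 Ω = 1.483e+05∠-88.3° Ω.

Z = 4440 - j1.482e+05 Ω = 1.483e+05∠-88.3° Ω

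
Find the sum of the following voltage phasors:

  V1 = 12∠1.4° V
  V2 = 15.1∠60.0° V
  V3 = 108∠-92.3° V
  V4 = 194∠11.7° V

Step 1 — Convert each phasor to rectangular form:
  V1 = 12·(cos(1.4°) + j·sin(1.4°)) = 12 + j0.2932 V
  V2 = 15.1·(cos(60.0°) + j·sin(60.0°)) = 7.55 + j13.08 V
  V3 = 108·(cos(-92.3°) + j·sin(-92.3°)) = -4.334 - j107.9 V
  V4 = 194·(cos(11.7°) + j·sin(11.7°)) = 190 + j39.34 V
Step 2 — Sum components: V_total = 205.2 - j55.2 V.
Step 3 — Convert to polar: |V_total| = 212.5 V, ∠V_total = -15.1°.

V_total = 212.5∠-15.1° V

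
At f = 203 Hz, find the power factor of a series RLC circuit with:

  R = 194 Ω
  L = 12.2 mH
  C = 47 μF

Step 1 — Angular frequency: ω = 2π·f = 2π·203 = 1275 rad/s.
Step 2 — Component impedances:
  R: Z = R = 194 Ω
  L: Z = jωL = j·1275·0.0122 = 0 + j15.56 Ω
  C: Z = 1/(jωC) = -j/(ω·C) = 0 - j16.68 Ω
Step 3 — Series combination: Z_total = R + L + C = 194 - j1.12 Ω = 194∠-0.3° Ω.
Step 4 — Power factor: PF = cos(φ) = Re(Z)/|Z| = 194/194 = 1.
Step 5 — Type: Im(Z) = -1.12 ⇒ leading (phase φ = -0.3°).

PF = 1 (leading, φ = -0.3°)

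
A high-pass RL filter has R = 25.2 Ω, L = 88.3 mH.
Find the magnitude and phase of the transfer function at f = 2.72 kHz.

Step 1 — Angular frequency: ω = 2π·2720 = 1.709e+04 rad/s.
Step 2 — Transfer function: H(jω) = jωL/(R + jωL).
Step 3 — Numerator jωL = j·1509; denominator R + jωL = 25.2 + j1509.
Step 4 — H = 0.9997 + j0.01669.
Step 5 — Magnitude: |H| = 0.9999 (-0.0 dB); phase: φ = 1.0°.

|H| = 0.9999 (-0.0 dB), φ = 1.0°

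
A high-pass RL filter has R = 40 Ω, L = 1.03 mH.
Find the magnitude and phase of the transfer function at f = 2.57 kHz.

Step 1 — Angular frequency: ω = 2π·2570 = 1.615e+04 rad/s.
Step 2 — Transfer function: H(jω) = jωL/(R + jωL).
Step 3 — Numerator jωL = j·16.63; denominator R + jωL = 40 + j16.63.
Step 4 — H = 0.1474 + j0.3545.
Step 5 — Magnitude: |H| = 0.3839 (-8.3 dB); phase: φ = 67.4°.

|H| = 0.3839 (-8.3 dB), φ = 67.4°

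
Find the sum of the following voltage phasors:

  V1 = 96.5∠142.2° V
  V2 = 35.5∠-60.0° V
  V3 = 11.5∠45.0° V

Step 1 — Convert each phasor to rectangular form:
  V1 = 96.5·(cos(142.2°) + j·sin(142.2°)) = -76.25 + j59.15 V
  V2 = 35.5·(cos(-60.0°) + j·sin(-60.0°)) = 17.75 - j30.74 V
  V3 = 11.5·(cos(45.0°) + j·sin(45.0°)) = 8.132 + j8.132 V
Step 2 — Sum components: V_total = -50.37 + j36.53 V.
Step 3 — Convert to polar: |V_total| = 62.22 V, ∠V_total = 144.0°.

V_total = 62.22∠144.0° V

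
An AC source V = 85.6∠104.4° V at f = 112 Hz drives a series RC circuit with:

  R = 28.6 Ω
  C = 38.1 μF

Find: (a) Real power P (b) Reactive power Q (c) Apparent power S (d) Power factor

Step 1 — Angular frequency: ω = 2π·f = 2π·112 = 703.7 rad/s.
Step 2 — Component impedances:
  R: Z = R = 28.6 Ω
  C: Z = 1/(jωC) = -j/(ω·C) = 0 - j37.3 Ω
Step 3 — Series combination: Z_total = R + C = 28.6 - j37.3 Ω = 47∠-52.5° Ω.
Step 4 — Source phasor: V = 85.6∠104.4° V = -21.29 + j82.91 V.
Step 5 — Current: I = V / Z = -1.675 + j0.714 A = 1.821∠156.9° A.
Step 6 — Complex power: S = V·I* = 94.87 - j123.7 VA.
Step 7 — Real power: P = Re(S) = 94.87 W.
Step 8 — Reactive power: Q = Im(S) = -123.7 VAR.
Step 9 — Apparent power: |S| = 155.9 VA.
Step 10 — Power factor: PF = P/|S| = 0.6085 (leading).

(a) P = 94.87 W  (b) Q = -123.7 VAR  (c) S = 155.9 VA  (d) PF = 0.6085 (leading)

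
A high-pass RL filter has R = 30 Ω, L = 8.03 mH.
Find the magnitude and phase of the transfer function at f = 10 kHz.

Step 1 — Angular frequency: ω = 2π·1e+04 = 6.283e+04 rad/s.
Step 2 — Transfer function: H(jω) = jωL/(R + jωL).
Step 3 — Numerator jωL = j·504.5; denominator R + jωL = 30 + j504.5.
Step 4 — H = 0.9965 + j0.05925.
Step 5 — Magnitude: |H| = 0.9982 (-0.0 dB); phase: φ = 3.4°.

|H| = 0.9982 (-0.0 dB), φ = 3.4°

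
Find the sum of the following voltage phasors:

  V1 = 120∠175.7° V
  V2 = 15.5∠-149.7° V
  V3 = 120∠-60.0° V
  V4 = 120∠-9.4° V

Step 1 — Convert each phasor to rectangular form:
  V1 = 120·(cos(175.7°) + j·sin(175.7°)) = -119.7 + j8.997 V
  V2 = 15.5·(cos(-149.7°) + j·sin(-149.7°)) = -13.38 - j7.82 V
  V3 = 120·(cos(-60.0°) + j·sin(-60.0°)) = 60 - j103.9 V
  V4 = 120·(cos(-9.4°) + j·sin(-9.4°)) = 118.4 - j19.6 V
Step 2 — Sum components: V_total = 45.34 - j122.3 V.
Step 3 — Convert to polar: |V_total| = 130.5 V, ∠V_total = -69.7°.

V_total = 130.5∠-69.7° V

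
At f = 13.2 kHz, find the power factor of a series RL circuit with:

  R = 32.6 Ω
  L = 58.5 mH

Step 1 — Angular frequency: ω = 2π·f = 2π·1.32e+04 = 8.294e+04 rad/s.
Step 2 — Component impedances:
  R: Z = R = 32.6 Ω
  L: Z = jωL = j·8.294e+04·0.0585 = 0 + j4852 Ω
Step 3 — Series combination: Z_total = R + L = 32.6 + j4852 Ω = 4852∠89.6° Ω.
Step 4 — Power factor: PF = cos(φ) = Re(Z)/|Z| = 32.6/4852 = 0.006719.
Step 5 — Type: Im(Z) = 4852 ⇒ lagging (phase φ = 89.6°).

PF = 0.006719 (lagging, φ = 89.6°)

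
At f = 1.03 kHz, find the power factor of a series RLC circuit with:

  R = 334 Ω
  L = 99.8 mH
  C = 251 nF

Step 1 — Angular frequency: ω = 2π·f = 2π·1030 = 6472 rad/s.
Step 2 — Component impedances:
  R: Z = R = 334 Ω
  L: Z = jωL = j·6472·0.0998 = 0 + j645.9 Ω
  C: Z = 1/(jωC) = -j/(ω·C) = 0 - j615.6 Ω
Step 3 — Series combination: Z_total = R + L + C = 334 + j30.26 Ω = 335.4∠5.2° Ω.
Step 4 — Power factor: PF = cos(φ) = Re(Z)/|Z| = 334/335.37 = 0.9959.
Step 5 — Type: Im(Z) = 30.26 ⇒ lagging (phase φ = 5.2°).

PF = 0.9959 (lagging, φ = 5.2°)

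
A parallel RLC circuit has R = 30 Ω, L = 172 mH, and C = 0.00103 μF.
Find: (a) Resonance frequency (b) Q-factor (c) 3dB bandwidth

Step 1 — Resonance: ω₀ = 1/√(LC) = 1/√(0.172·1.03e-09) = 7.513e+04 rad/s.
Step 2 — f₀ = ω₀/(2π) = 1.196e+04 Hz.
Step 3 — Parallel Q: Q = R/(ω₀L) = 30/(7.513e+04·0.172) = 0.002322.
Step 4 — Bandwidth: Δω = ω₀/Q = 3.236e+07 rad/s; BW = Δω/(2π) = 5.151e+06 Hz.

(a) f₀ = 1.196e+04 Hz  (b) Q = 0.002322  (c) BW = 5.151e+06 Hz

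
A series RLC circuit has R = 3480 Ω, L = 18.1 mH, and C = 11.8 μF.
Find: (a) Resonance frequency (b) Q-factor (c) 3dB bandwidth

Step 1 — Resonance: ω₀ = 1/√(LC) = 1/√(0.0181·1.18e-05) = 2164 rad/s.
Step 2 — f₀ = ω₀/(2π) = 344.4 Hz.
Step 3 — Series Q: Q = ω₀L/R = 2164·0.0181/3480 = 0.01125.
Step 4 — Bandwidth: Δω = ω₀/Q = 1.923e+05 rad/s; BW = Δω/(2π) = 3.06e+04 Hz.

(a) f₀ = 344.4 Hz  (b) Q = 0.01125  (c) BW = 3.06e+04 Hz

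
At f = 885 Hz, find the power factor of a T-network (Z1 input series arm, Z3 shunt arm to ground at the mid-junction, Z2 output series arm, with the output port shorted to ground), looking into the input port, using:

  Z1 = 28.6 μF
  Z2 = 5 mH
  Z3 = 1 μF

Step 1 — Angular frequency: ω = 2π·f = 2π·885 = 5561 rad/s.
Step 2 — Component impedances:
  Z1: Z = 1/(jωC) = -j/(ω·C) = 0 - j6.288 Ω
  Z2: Z = jωL = j·5561·0.005 = 0 + j27.8 Ω
  Z3: Z = 1/(jωC) = -j/(ω·C) = 0 - j179.8 Ω
Step 3 — With the output port shorted to ground, the output series arm Z2 runs from the junction to ground; the shunt arm Z3 also runs from the junction to ground. They appear in parallel: Z3 || Z2 = 0 + j32.89 Ω.
Step 4 — Series with input arm Z1: Z_in = Z1 + (Z3 || Z2) = 0 + j26.6 Ω = 26.6∠90.0° Ω.
Step 5 — Power factor: PF = cos(φ) = Re(Z)/|Z| = 0/26.6 = 0.
Step 6 — Type: Im(Z) = 26.6 ⇒ lagging (phase φ = 90.0°).

PF = 0 (lagging, φ = 90.0°)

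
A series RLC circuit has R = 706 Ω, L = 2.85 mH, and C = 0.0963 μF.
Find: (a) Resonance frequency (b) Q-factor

Step 1 — Resonance condition Im(Z)=0 gives ω₀ = 1/√(LC).
Step 2 — ω₀ = 1/√(0.00285·9.63e-08) = 6.036e+04 rad/s.
Step 3 — f₀ = ω₀/(2π) = 9607 Hz.
Step 4 — Series Q: Q = ω₀L/R = 6.036e+04·0.00285/706 = 0.2437.

(a) f₀ = 9607 Hz  (b) Q = 0.2437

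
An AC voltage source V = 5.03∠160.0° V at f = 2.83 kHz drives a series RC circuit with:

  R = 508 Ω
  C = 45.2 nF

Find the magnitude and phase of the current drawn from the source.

Step 1 — Angular frequency: ω = 2π·f = 2π·2830 = 1.778e+04 rad/s.
Step 2 — Component impedances:
  R: Z = R = 508 Ω
  C: Z = 1/(jωC) = -j/(ω·C) = 0 - j1244 Ω
Step 3 — Series combination: Z_total = R + C = 508 - j1244 Ω = 1344∠-67.8° Ω.
Step 4 — Source phasor: V = 5.03∠160.0° V = -4.727 + j1.72 V.
Step 5 — Ohm's law: I = V / Z_total = (-4.727 + j1.72) / (508 - j1244) = -0.002515 - j0.002772 A.
Step 6 — Convert to polar: |I| = 0.003743 A, ∠I = -132.2°.

I = 0.003743∠-132.2° A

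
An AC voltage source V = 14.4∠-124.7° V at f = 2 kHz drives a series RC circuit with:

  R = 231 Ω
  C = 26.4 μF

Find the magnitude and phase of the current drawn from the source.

Step 1 — Angular frequency: ω = 2π·f = 2π·2000 = 1.257e+04 rad/s.
Step 2 — Component impedances:
  R: Z = R = 231 Ω
  C: Z = 1/(jωC) = -j/(ω·C) = 0 - j3.014 Ω
Step 3 — Series combination: Z_total = R + C = 231 - j3.014 Ω = 231∠-0.7° Ω.
Step 4 — Source phasor: V = 14.4∠-124.7° V = -8.198 - j11.84 V.
Step 5 — Ohm's law: I = V / Z_total = (-8.198 - j11.84) / (231 - j3.014) = -0.03481 - j0.0517 A.
Step 6 — Convert to polar: |I| = 0.06233 A, ∠I = -124.0°.

I = 0.06233∠-124.0° A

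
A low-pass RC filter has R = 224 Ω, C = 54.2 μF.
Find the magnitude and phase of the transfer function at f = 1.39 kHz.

Step 1 — Angular frequency: ω = 2π·1390 = 8734 rad/s.
Step 2 — Transfer function: H(jω) = 1/(1 + jωRC).
Step 3 — Denominator: 1 + jωRC = 1 + j·8734·224·5.42e-05 = 1 + j106.
Step 4 — H = 8.894e-05 - j0.00943.
Step 5 — Magnitude: |H| = 0.009431 (-40.5 dB); phase: φ = -89.5°.

|H| = 0.009431 (-40.5 dB), φ = -89.5°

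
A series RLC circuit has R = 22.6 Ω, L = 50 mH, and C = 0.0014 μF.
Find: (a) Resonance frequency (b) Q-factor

Step 1 — Resonance condition Im(Z)=0 gives ω₀ = 1/√(LC).
Step 2 — ω₀ = 1/√(0.05·1.4e-09) = 1.195e+05 rad/s.
Step 3 — f₀ = ω₀/(2π) = 1.902e+04 Hz.
Step 4 — Series Q: Q = ω₀L/R = 1.195e+05·0.05/22.6 = 264.4.

(a) f₀ = 1.902e+04 Hz  (b) Q = 264.4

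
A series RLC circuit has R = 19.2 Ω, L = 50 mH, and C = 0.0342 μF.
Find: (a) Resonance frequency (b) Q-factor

Step 1 — Resonance condition Im(Z)=0 gives ω₀ = 1/√(LC).
Step 2 — ω₀ = 1/√(0.05·3.42e-08) = 2.418e+04 rad/s.
Step 3 — f₀ = ω₀/(2π) = 3849 Hz.
Step 4 — Series Q: Q = ω₀L/R = 2.418e+04·0.05/19.2 = 62.98.

(a) f₀ = 3849 Hz  (b) Q = 62.98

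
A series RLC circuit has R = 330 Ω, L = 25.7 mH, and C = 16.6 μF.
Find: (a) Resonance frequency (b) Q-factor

Step 1 — Resonance condition Im(Z)=0 gives ω₀ = 1/√(LC).
Step 2 — ω₀ = 1/√(0.0257·1.66e-05) = 1531 rad/s.
Step 3 — f₀ = ω₀/(2π) = 243.7 Hz.
Step 4 — Series Q: Q = ω₀L/R = 1531·0.0257/330 = 0.1192.

(a) f₀ = 243.7 Hz  (b) Q = 0.1192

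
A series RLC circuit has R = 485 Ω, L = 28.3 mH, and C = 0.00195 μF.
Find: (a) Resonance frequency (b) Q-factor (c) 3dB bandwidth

Step 1 — Resonance: ω₀ = 1/√(LC) = 1/√(0.0283·1.95e-09) = 1.346e+05 rad/s.
Step 2 — f₀ = ω₀/(2π) = 2.142e+04 Hz.
Step 3 — Series Q: Q = ω₀L/R = 1.346e+05·0.0283/485 = 7.855.
Step 4 — Bandwidth: Δω = ω₀/Q = 1.714e+04 rad/s; BW = Δω/(2π) = 2728 Hz.

(a) f₀ = 2.142e+04 Hz  (b) Q = 7.855  (c) BW = 2728 Hz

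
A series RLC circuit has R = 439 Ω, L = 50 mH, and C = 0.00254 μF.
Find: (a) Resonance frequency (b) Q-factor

Step 1 — Resonance condition Im(Z)=0 gives ω₀ = 1/√(LC).
Step 2 — ω₀ = 1/√(0.05·2.54e-09) = 8.874e+04 rad/s.
Step 3 — f₀ = ω₀/(2π) = 1.412e+04 Hz.
Step 4 — Series Q: Q = ω₀L/R = 8.874e+04·0.05/439 = 10.11.

(a) f₀ = 1.412e+04 Hz  (b) Q = 10.11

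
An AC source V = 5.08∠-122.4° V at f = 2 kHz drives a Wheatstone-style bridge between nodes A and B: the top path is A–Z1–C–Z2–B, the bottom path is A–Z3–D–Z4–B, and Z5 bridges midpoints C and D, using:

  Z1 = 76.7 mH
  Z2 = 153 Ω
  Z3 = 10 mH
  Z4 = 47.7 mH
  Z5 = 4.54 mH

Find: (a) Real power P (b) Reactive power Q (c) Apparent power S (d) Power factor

Step 1 — Angular frequency: ω = 2π·f = 2π·2000 = 1.257e+04 rad/s.
Step 2 — Component impedances:
  Z1: Z = jωL = j·1.257e+04·0.0767 = 0 + j963.8 Ω
  Z2: Z = R = 153 Ω
  Z3: Z = jωL = j·1.257e+04·0.01 = 0 + j125.7 Ω
  Z4: Z = jωL = j·1.257e+04·0.0477 = 0 + j599.4 Ω
  Z5: Z = jωL = j·1.257e+04·0.00454 = 0 + j57.05 Ω
Step 3 — Bridge requires nodal analysis (the Z5 bridge couples midpoints C and D, so the two paths cannot be reduced to a simple series/parallel combination). Setting node B to ground and injecting 1 A at node A, the 3-node admittance system at A, C, D solves to V_A = Z_AB = 124.5 + j179.2 Ω = 218.3∠55.2° Ω.
Step 4 — Source phasor: V = 5.08∠-122.4° V = -2.722 - j4.289 V.
Step 5 — Current: I = V / Z = -0.02325 - j0.0009727 A = 0.02328∠-177.6° A.
Step 6 — Complex power: S = V·I* = 0.06747 + j0.0971 VA.
Step 7 — Real power: P = Re(S) = 0.06747 W.
Step 8 — Reactive power: Q = Im(S) = 0.0971 VAR.
Step 9 — Apparent power: |S| = 0.1182 VA.
Step 10 — Power factor: PF = P/|S| = 0.5706 (lagging).

(a) P = 0.06747 W  (b) Q = 0.0971 VAR  (c) S = 0.1182 VA  (d) PF = 0.5706 (lagging)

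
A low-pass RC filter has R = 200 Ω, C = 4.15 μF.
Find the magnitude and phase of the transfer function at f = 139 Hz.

Step 1 — Angular frequency: ω = 2π·139 = 873.4 rad/s.
Step 2 — Transfer function: H(jω) = 1/(1 + jωRC).
Step 3 — Denominator: 1 + jωRC = 1 + j·873.4·200·4.15e-06 = 1 + j0.7249.
Step 4 — H = 0.6555 - j0.4752.
Step 5 — Magnitude: |H| = 0.8097 (-1.8 dB); phase: φ = -35.9°.

|H| = 0.8097 (-1.8 dB), φ = -35.9°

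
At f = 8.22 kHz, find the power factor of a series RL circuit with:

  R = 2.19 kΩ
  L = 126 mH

Step 1 — Angular frequency: ω = 2π·f = 2π·8220 = 5.165e+04 rad/s.
Step 2 — Component impedances:
  R: Z = R = 2190 Ω
  L: Z = jωL = j·5.165e+04·0.126 = 0 + j6508 Ω
Step 3 — Series combination: Z_total = R + L = 2190 + j6508 Ω = 6866∠71.4° Ω.
Step 4 — Power factor: PF = cos(φ) = Re(Z)/|Z| = 2190/6866 = 0.319.
Step 5 — Type: Im(Z) = 6508 ⇒ lagging (phase φ = 71.4°).

PF = 0.319 (lagging, φ = 71.4°)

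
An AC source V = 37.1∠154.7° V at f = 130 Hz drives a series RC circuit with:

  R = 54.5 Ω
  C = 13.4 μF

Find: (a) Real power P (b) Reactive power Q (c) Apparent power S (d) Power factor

Step 1 — Angular frequency: ω = 2π·f = 2π·130 = 816.8 rad/s.
Step 2 — Component impedances:
  R: Z = R = 54.5 Ω
  C: Z = 1/(jωC) = -j/(ω·C) = 0 - j91.36 Ω
Step 3 — Series combination: Z_total = R + C = 54.5 - j91.36 Ω = 106.4∠-59.2° Ω.
Step 4 — Source phasor: V = 37.1∠154.7° V = -33.54 + j15.85 V.
Step 5 — Current: I = V / Z = -0.2895 - j0.1944 A = 0.3487∠-146.1° A.
Step 6 — Complex power: S = V·I* = 6.628 - j11.11 VA.
Step 7 — Real power: P = Re(S) = 6.628 W.
Step 8 — Reactive power: Q = Im(S) = -11.11 VAR.
Step 9 — Apparent power: |S| = 12.94 VA.
Step 10 — Power factor: PF = P/|S| = 0.5123 (leading).

(a) P = 6.628 W  (b) Q = -11.11 VAR  (c) S = 12.94 VA  (d) PF = 0.5123 (leading)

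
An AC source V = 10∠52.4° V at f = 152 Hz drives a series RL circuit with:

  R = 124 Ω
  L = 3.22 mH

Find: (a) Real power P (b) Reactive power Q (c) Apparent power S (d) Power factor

Step 1 — Angular frequency: ω = 2π·f = 2π·152 = 955 rad/s.
Step 2 — Component impedances:
  R: Z = R = 124 Ω
  L: Z = jωL = j·955·0.00322 = 0 + j3.075 Ω
Step 3 — Series combination: Z_total = R + L = 124 + j3.075 Ω = 124∠1.4° Ω.
Step 4 — Source phasor: V = 10∠52.4° V = 6.101 + j7.923 V.
Step 5 — Current: I = V / Z = 0.05076 + j0.06264 A = 0.08062∠51.0° A.
Step 6 — Complex power: S = V·I* = 0.806 + j0.01999 VA.
Step 7 — Real power: P = Re(S) = 0.806 W.
Step 8 — Reactive power: Q = Im(S) = 0.01999 VAR.
Step 9 — Apparent power: |S| = 0.8062 VA.
Step 10 — Power factor: PF = P/|S| = 0.9997 (lagging).

(a) P = 0.806 W  (b) Q = 0.01999 VAR  (c) S = 0.8062 VA  (d) PF = 0.9997 (lagging)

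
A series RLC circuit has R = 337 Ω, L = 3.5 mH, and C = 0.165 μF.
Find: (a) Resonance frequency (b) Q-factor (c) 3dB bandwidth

Step 1 — Resonance condition Im(Z)=0 gives ω₀ = 1/√(LC).
Step 2 — ω₀ = 1/√(0.0035·1.65e-07) = 4.161e+04 rad/s.
Step 3 — f₀ = ω₀/(2π) = 6623 Hz.
Step 4 — Series Q: Q = ω₀L/R = 4.161e+04·0.0035/337 = 0.4322.
Step 5 — 3dB bandwidth: Δω = ω₀/Q = 9.629e+04 rad/s; BW = Δω/(2π) = 1.532e+04 Hz.

(a) f₀ = 6623 Hz  (b) Q = 0.4322  (c) BW = 1.532e+04 Hz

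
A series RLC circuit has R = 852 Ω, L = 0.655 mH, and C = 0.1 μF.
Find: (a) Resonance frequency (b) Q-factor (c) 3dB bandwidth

Step 1 — Resonance: ω₀ = 1/√(LC) = 1/√(0.000655·1e-07) = 1.236e+05 rad/s.
Step 2 — f₀ = ω₀/(2π) = 1.967e+04 Hz.
Step 3 — Series Q: Q = ω₀L/R = 1.236e+05·0.000655/852 = 0.09499.
Step 4 — Bandwidth: Δω = ω₀/Q = 1.301e+06 rad/s; BW = Δω/(2π) = 2.07e+05 Hz.

(a) f₀ = 1.967e+04 Hz  (b) Q = 0.09499  (c) BW = 2.07e+05 Hz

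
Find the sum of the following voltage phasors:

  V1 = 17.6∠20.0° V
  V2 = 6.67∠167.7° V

Step 1 — Convert each phasor to rectangular form:
  V1 = 17.6·(cos(20.0°) + j·sin(20.0°)) = 16.54 + j6.02 V
  V2 = 6.67·(cos(167.7°) + j·sin(167.7°)) = -6.517 + j1.421 V
Step 2 — Sum components: V_total = 10.02 + j7.44 V.
Step 3 — Convert to polar: |V_total| = 12.48 V, ∠V_total = 36.6°.

V_total = 12.48∠36.6° V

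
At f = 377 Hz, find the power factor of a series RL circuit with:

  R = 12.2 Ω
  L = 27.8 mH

Step 1 — Angular frequency: ω = 2π·f = 2π·377 = 2369 rad/s.
Step 2 — Component impedances:
  R: Z = R = 12.2 Ω
  L: Z = jωL = j·2369·0.0278 = 0 + j65.85 Ω
Step 3 — Series combination: Z_total = R + L = 12.2 + j65.85 Ω = 66.97∠79.5° Ω.
Step 4 — Power factor: PF = cos(φ) = Re(Z)/|Z| = 12.2/66.97 = 0.1822.
Step 5 — Type: Im(Z) = 65.85 ⇒ lagging (phase φ = 79.5°).

PF = 0.1822 (lagging, φ = 79.5°)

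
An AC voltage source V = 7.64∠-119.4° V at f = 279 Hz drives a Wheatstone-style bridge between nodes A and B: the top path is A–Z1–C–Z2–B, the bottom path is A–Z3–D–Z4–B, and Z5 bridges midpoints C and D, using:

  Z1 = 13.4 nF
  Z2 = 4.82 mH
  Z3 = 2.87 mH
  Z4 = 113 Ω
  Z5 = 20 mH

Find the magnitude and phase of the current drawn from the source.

Step 1 — Angular frequency: ω = 2π·f = 2π·279 = 1753 rad/s.
Step 2 — Component impedances:
  Z1: Z = 1/(jωC) = -j/(ω·C) = 0 - j4.257e+04 Ω
  Z2: Z = jωL = j·1753·0.00482 = 0 + j8.45 Ω
  Z3: Z = jωL = j·1753·0.00287 = 0 + j5.031 Ω
  Z4: Z = R = 113 Ω
  Z5: Z = jωL = j·1753·0.02 = 0 + j35.06 Ω
Step 3 — Bridge requires nodal analysis (the Z5 bridge couples midpoints C and D, so the two paths cannot be reduced to a simple series/parallel combination). Setting node B to ground and injecting 1 A at node A, the 3-node admittance system at A, C, D solves to V_A = Z_AB = 14.61 + j42.95 Ω = 45.37∠71.2° Ω.
Step 4 — Source phasor: V = 7.64∠-119.4° V = -3.751 - j6.656 V.
Step 5 — Ohm's law: I = V / Z_total = (-3.751 - j6.656) / (14.61 + j42.95) = -0.1655 + j0.03102 A.
Step 6 — Convert to polar: |I| = 0.1684 A, ∠I = 169.4°.

I = 0.1684∠169.4° A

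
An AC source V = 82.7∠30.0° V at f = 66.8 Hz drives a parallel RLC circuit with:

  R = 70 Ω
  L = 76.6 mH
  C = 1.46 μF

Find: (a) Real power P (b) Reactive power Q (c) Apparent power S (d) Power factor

Step 1 — Angular frequency: ω = 2π·f = 2π·66.8 = 419.7 rad/s.
Step 2 — Component impedances:
  R: Z = R = 70 Ω
  L: Z = jωL = j·419.7·0.0766 = 0 + j32.15 Ω
  C: Z = 1/(jωC) = -j/(ω·C) = 0 - j1632 Ω
Step 3 — Parallel combination: 1/Z_total = 1/R + 1/L + 1/C; Z_total = 12.6 + j26.89 Ω = 29.7∠64.9° Ω.
Step 4 — Source phasor: V = 82.7∠30.0° V = 71.62 + j41.35 V.
Step 5 — Current: I = V / Z = 2.284 - j1.593 A = 2.785∠-34.9° A.
Step 6 — Complex power: S = V·I* = 97.7 + j208.5 VA.
Step 7 — Real power: P = Re(S) = 97.7 W.
Step 8 — Reactive power: Q = Im(S) = 208.5 VAR.
Step 9 — Apparent power: |S| = 230.3 VA.
Step 10 — Power factor: PF = P/|S| = 0.4243 (lagging).

(a) P = 97.7 W  (b) Q = 208.5 VAR  (c) S = 230.3 VA  (d) PF = 0.4243 (lagging)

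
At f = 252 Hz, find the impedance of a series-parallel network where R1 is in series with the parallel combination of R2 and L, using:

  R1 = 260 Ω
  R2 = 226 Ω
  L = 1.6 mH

Step 1 — Angular frequency: ω = 2π·f = 2π·252 = 1583 rad/s.
Step 2 — Component impedances:
  R1: Z = R = 260 Ω
  R2: Z = R = 226 Ω
  L: Z = jωL = j·1583·0.0016 = 0 + j2.533 Ω
Step 3 — Parallel branch: R2 || L = 1/(1/R2 + 1/L) = 0.02839 + j2.533 Ω.
Step 4 — Series with R1: Z_total = R1 + (R2 || L) = 260 + j2.533 Ω = 260∠0.6° Ω.

Z = 260 + j2.533 Ω = 260∠0.6° Ω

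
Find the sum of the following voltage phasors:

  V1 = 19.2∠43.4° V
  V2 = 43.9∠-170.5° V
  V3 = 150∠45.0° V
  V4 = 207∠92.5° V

Step 1 — Convert each phasor to rectangular form:
  V1 = 19.2·(cos(43.4°) + j·sin(43.4°)) = 13.95 + j13.19 V
  V2 = 43.9·(cos(-170.5°) + j·sin(-170.5°)) = -43.3 - j7.246 V
  V3 = 150·(cos(45.0°) + j·sin(45.0°)) = 106.1 + j106.1 V
  V4 = 207·(cos(92.5°) + j·sin(92.5°)) = -9.029 + j206.8 V
Step 2 — Sum components: V_total = 67.69 + j318.8 V.
Step 3 — Convert to polar: |V_total| = 325.9 V, ∠V_total = 78.0°.

V_total = 325.9∠78.0° V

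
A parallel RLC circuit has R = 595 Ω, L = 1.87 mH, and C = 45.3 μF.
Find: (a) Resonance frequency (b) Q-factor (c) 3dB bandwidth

Step 1 — Resonance: ω₀ = 1/√(LC) = 1/√(0.00187·4.53e-05) = 3436 rad/s.
Step 2 — f₀ = ω₀/(2π) = 546.8 Hz.
Step 3 — Parallel Q: Q = R/(ω₀L) = 595/(3436·0.00187) = 92.61.
Step 4 — Bandwidth: Δω = ω₀/Q = 37.1 rad/s; BW = Δω/(2π) = 5.905 Hz.

(a) f₀ = 546.8 Hz  (b) Q = 92.61  (c) BW = 5.905 Hz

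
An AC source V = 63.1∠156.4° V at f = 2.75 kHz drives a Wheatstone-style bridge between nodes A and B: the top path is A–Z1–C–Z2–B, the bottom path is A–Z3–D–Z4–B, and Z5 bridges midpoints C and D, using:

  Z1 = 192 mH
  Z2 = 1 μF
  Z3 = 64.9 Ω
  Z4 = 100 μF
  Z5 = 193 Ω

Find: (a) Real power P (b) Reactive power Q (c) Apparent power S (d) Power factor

Step 1 — Angular frequency: ω = 2π·f = 2π·2750 = 1.728e+04 rad/s.
Step 2 — Component impedances:
  Z1: Z = jωL = j·1.728e+04·0.192 = 0 + j3318 Ω
  Z2: Z = 1/(jωC) = -j/(ω·C) = 0 - j57.87 Ω
  Z3: Z = R = 64.9 Ω
  Z4: Z = 1/(jωC) = -j/(ω·C) = 0 - j0.5787 Ω
  Z5: Z = R = 193 Ω
Step 3 — Bridge requires nodal analysis (the Z5 bridge couples midpoints C and D, so the two paths cannot be reduced to a simple series/parallel combination). Setting node B to ground and injecting 1 A at node A, the 3-node admittance system at A, C, D solves to V_A = Z_AB = 64.89 + j0.7182 Ω = 64.89∠0.6° Ω.
Step 4 — Source phasor: V = 63.1∠156.4° V = -57.82 + j25.26 V.
Step 5 — Current: I = V / Z = -0.8867 + j0.3991 A = 0.9723∠155.8° A.
Step 6 — Complex power: S = V·I* = 61.35 + j0.679 VA.
Step 7 — Real power: P = Re(S) = 61.35 W.
Step 8 — Reactive power: Q = Im(S) = 0.679 VAR.
Step 9 — Apparent power: |S| = 61.36 VA.
Step 10 — Power factor: PF = P/|S| = 0.9999 (lagging).

(a) P = 61.35 W  (b) Q = 0.679 VAR  (c) S = 61.36 VA  (d) PF = 0.9999 (lagging)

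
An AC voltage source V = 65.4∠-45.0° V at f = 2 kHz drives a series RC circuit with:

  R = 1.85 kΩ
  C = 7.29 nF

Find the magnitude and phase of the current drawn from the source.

Step 1 — Angular frequency: ω = 2π·f = 2π·2000 = 1.257e+04 rad/s.
Step 2 — Component impedances:
  R: Z = R = 1850 Ω
  C: Z = 1/(jωC) = -j/(ω·C) = 0 - j1.092e+04 Ω
Step 3 — Series combination: Z_total = R + C = 1850 - j1.092e+04 Ω = 1.107e+04∠-80.4° Ω.
Step 4 — Source phasor: V = 65.4∠-45.0° V = 46.24 - j46.24 V.
Step 5 — Ohm's law: I = V / Z_total = (46.24 - j46.24) / (1850 - j1.092e+04) = 0.004816 + j0.00342 A.
Step 6 — Convert to polar: |I| = 0.005907 A, ∠I = 35.4°.

I = 0.005907∠35.4° A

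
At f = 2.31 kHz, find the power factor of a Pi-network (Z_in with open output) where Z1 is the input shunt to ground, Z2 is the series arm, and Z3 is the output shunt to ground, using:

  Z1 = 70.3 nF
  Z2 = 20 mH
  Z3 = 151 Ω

Step 1 — Angular frequency: ω = 2π·f = 2π·2310 = 1.451e+04 rad/s.
Step 2 — Component impedances:
  Z1: Z = 1/(jωC) = -j/(ω·C) = 0 - j980.1 Ω
  Z2: Z = jωL = j·1.451e+04·0.02 = 0 + j290.3 Ω
  Z3: Z = R = 151 Ω
Step 3 — With open output, the series arm Z2 and the output shunt Z3 appear in series to ground: Z2 + Z3 = 151 + j290.3 Ω.
Step 4 — Parallel with input shunt Z1: Z_in = Z1 || (Z2 + Z3) = 290.9 + j348.8 Ω = 454.2∠50.2° Ω.
Step 5 — Power factor: PF = cos(φ) = Re(Z)/|Z| = 290.9/454.2 = 0.6405.
Step 6 — Type: Im(Z) = 348.8 ⇒ lagging (phase φ = 50.2°).

PF = 0.6405 (lagging, φ = 50.2°)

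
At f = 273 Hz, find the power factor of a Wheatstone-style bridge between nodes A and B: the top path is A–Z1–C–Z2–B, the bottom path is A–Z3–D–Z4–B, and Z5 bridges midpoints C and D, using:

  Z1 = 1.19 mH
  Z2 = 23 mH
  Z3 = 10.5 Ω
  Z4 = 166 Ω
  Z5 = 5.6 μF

Step 1 — Angular frequency: ω = 2π·f = 2π·273 = 1715 rad/s.
Step 2 — Component impedances:
  Z1: Z = jωL = j·1715·0.00119 = 0 + j2.041 Ω
  Z2: Z = jωL = j·1715·0.023 = 0 + j39.45 Ω
  Z3: Z = R = 10.5 Ω
  Z4: Z = R = 166 Ω
  Z5: Z = 1/(jωC) = -j/(ω·C) = 0 - j104.1 Ω
Step 3 — Bridge requires nodal analysis (the Z5 bridge couples midpoints C and D, so the two paths cannot be reduced to a simple series/parallel combination). Setting node B to ground and injecting 1 A at node A, the 3-node admittance system at A, C, D solves to V_A = Z_AB = 9.245 + j39.32 Ω = 40.39∠76.8° Ω.
Step 4 — Power factor: PF = cos(φ) = Re(Z)/|Z| = 9.245/40.39 = 0.2289.
Step 5 — Type: Im(Z) = 39.32 ⇒ lagging (phase φ = 76.8°).

PF = 0.2289 (lagging, φ = 76.8°)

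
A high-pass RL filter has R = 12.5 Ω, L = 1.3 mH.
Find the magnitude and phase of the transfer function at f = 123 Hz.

Step 1 — Angular frequency: ω = 2π·123 = 772.8 rad/s.
Step 2 — Transfer function: H(jω) = jωL/(R + jωL).
Step 3 — Numerator jωL = j·1.005; denominator R + jωL = 12.5 + j1.005.
Step 4 — H = 0.006419 + j0.07986.
Step 5 — Magnitude: |H| = 0.08012 (-21.9 dB); phase: φ = 85.4°.

|H| = 0.08012 (-21.9 dB), φ = 85.4°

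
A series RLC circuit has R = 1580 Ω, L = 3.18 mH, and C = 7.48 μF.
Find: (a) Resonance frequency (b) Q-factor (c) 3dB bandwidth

Step 1 — Resonance: ω₀ = 1/√(LC) = 1/√(0.00318·7.48e-06) = 6484 rad/s.
Step 2 — f₀ = ω₀/(2π) = 1032 Hz.
Step 3 — Series Q: Q = ω₀L/R = 6484·0.00318/1580 = 0.01305.
Step 4 — Bandwidth: Δω = ω₀/Q = 4.969e+05 rad/s; BW = Δω/(2π) = 7.908e+04 Hz.

(a) f₀ = 1032 Hz  (b) Q = 0.01305  (c) BW = 7.908e+04 Hz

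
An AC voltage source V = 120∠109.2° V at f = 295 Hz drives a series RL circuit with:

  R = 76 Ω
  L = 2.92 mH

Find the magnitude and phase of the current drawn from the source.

Step 1 — Angular frequency: ω = 2π·f = 2π·295 = 1854 rad/s.
Step 2 — Component impedances:
  R: Z = R = 76 Ω
  L: Z = jωL = j·1854·0.00292 = 0 + j5.412 Ω
Step 3 — Series combination: Z_total = R + L = 76 + j5.412 Ω = 76.19∠4.1° Ω.
Step 4 — Source phasor: V = 120∠109.2° V = -39.46 + j113.3 V.
Step 5 — Ohm's law: I = V / Z_total = (-39.46 + j113.3) / (76 + j5.412) = -0.411 + j1.52 A.
Step 6 — Convert to polar: |I| = 1.575 A, ∠I = 105.1°.

I = 1.575∠105.1° A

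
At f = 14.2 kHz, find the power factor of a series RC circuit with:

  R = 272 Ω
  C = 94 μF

Step 1 — Angular frequency: ω = 2π·f = 2π·1.42e+04 = 8.922e+04 rad/s.
Step 2 — Component impedances:
  R: Z = R = 272 Ω
  C: Z = 1/(jωC) = -j/(ω·C) = 0 - j0.1192 Ω
Step 3 — Series combination: Z_total = R + C = 272 - j0.1192 Ω = 272∠-0.0° Ω.
Step 4 — Power factor: PF = cos(φ) = Re(Z)/|Z| = 272/272 = 1.
Step 5 — Type: Im(Z) = -0.1192 ⇒ leading (phase φ = -0.0°).

PF = 1 (leading, φ = -0.0°)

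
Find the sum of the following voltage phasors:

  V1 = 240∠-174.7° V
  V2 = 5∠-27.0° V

Step 1 — Convert each phasor to rectangular form:
  V1 = 240·(cos(-174.7°) + j·sin(-174.7°)) = -239 - j22.17 V
  V2 = 5·(cos(-27.0°) + j·sin(-27.0°)) = 4.455 - j2.27 V
Step 2 — Sum components: V_total = -234.5 - j24.44 V.
Step 3 — Convert to polar: |V_total| = 235.8 V, ∠V_total = -174.1°.

V_total = 235.8∠-174.1° V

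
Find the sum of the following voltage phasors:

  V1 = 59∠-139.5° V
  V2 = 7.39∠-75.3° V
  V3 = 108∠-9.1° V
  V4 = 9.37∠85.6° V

Step 1 — Convert each phasor to rectangular form:
  V1 = 59·(cos(-139.5°) + j·sin(-139.5°)) = -44.86 - j38.32 V
  V2 = 7.39·(cos(-75.3°) + j·sin(-75.3°)) = 1.875 - j7.148 V
  V3 = 108·(cos(-9.1°) + j·sin(-9.1°)) = 106.6 - j17.08 V
  V4 = 9.37·(cos(85.6°) + j·sin(85.6°)) = 0.7189 + j9.342 V
Step 2 — Sum components: V_total = 64.37 - j53.2 V.
Step 3 — Convert to polar: |V_total| = 83.51 V, ∠V_total = -39.6°.

V_total = 83.51∠-39.6° V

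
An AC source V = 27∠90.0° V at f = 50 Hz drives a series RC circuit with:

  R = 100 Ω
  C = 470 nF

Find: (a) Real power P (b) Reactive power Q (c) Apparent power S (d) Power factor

Step 1 — Angular frequency: ω = 2π·f = 2π·50 = 314.2 rad/s.
Step 2 — Component impedances:
  R: Z = R = 100 Ω
  C: Z = 1/(jωC) = -j/(ω·C) = 0 - j6773 Ω
Step 3 — Series combination: Z_total = R + C = 100 - j6773 Ω = 6773∠-89.2° Ω.
Step 4 — Source phasor: V = 27∠90.0° V = 0 + j27 V.
Step 5 — Current: I = V / Z = -0.003986 + j5.885e-05 A = 0.003986∠179.2° A.
Step 6 — Complex power: S = V·I* = 0.001589 - j0.1076 VA.
Step 7 — Real power: P = Re(S) = 0.001589 W.
Step 8 — Reactive power: Q = Im(S) = -0.1076 VAR.
Step 9 — Apparent power: |S| = 0.1076 VA.
Step 10 — Power factor: PF = P/|S| = 0.01476 (leading).

(a) P = 0.001589 W  (b) Q = -0.1076 VAR  (c) S = 0.1076 VA  (d) PF = 0.01476 (leading)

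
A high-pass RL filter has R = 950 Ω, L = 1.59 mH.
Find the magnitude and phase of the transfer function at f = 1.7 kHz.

Step 1 — Angular frequency: ω = 2π·1700 = 1.068e+04 rad/s.
Step 2 — Transfer function: H(jω) = jωL/(R + jωL).
Step 3 — Numerator jωL = j·16.98; denominator R + jωL = 950 + j16.98.
Step 4 — H = 0.0003195 + j0.01787.
Step 5 — Magnitude: |H| = 0.01787 (-35.0 dB); phase: φ = 89.0°.

|H| = 0.01787 (-35.0 dB), φ = 89.0°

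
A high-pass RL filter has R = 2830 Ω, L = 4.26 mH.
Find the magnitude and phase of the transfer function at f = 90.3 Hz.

Step 1 — Angular frequency: ω = 2π·90.3 = 567.4 rad/s.
Step 2 — Transfer function: H(jω) = jωL/(R + jωL).
Step 3 — Numerator jωL = j·2.417; denominator R + jωL = 2830 + j2.417.
Step 4 — H = 7.294e-07 + j0.0008541.
Step 5 — Magnitude: |H| = 0.0008541 (-61.4 dB); phase: φ = 90.0°.

|H| = 0.0008541 (-61.4 dB), φ = 90.0°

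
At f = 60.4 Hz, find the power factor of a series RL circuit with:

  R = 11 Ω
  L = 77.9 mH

Step 1 — Angular frequency: ω = 2π·f = 2π·60.4 = 379.5 rad/s.
Step 2 — Component impedances:
  R: Z = R = 11 Ω
  L: Z = jωL = j·379.5·0.0779 = 0 + j29.56 Ω
Step 3 — Series combination: Z_total = R + L = 11 + j29.56 Ω = 31.54∠69.6° Ω.
Step 4 — Power factor: PF = cos(φ) = Re(Z)/|Z| = 11/31.544 = 0.3487.
Step 5 — Type: Im(Z) = 29.56 ⇒ lagging (phase φ = 69.6°).

PF = 0.3487 (lagging, φ = 69.6°)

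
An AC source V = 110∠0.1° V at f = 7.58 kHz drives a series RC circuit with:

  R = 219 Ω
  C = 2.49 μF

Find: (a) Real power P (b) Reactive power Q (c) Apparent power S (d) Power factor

Step 1 — Angular frequency: ω = 2π·f = 2π·7580 = 4.763e+04 rad/s.
Step 2 — Component impedances:
  R: Z = R = 219 Ω
  C: Z = 1/(jωC) = -j/(ω·C) = 0 - j8.432 Ω
Step 3 — Series combination: Z_total = R + C = 219 - j8.432 Ω = 219.2∠-2.2° Ω.
Step 4 — Source phasor: V = 110∠0.1° V = 110 + j0.192 V.
Step 5 — Current: I = V / Z = 0.5015 + j0.02019 A = 0.5019∠2.3° A.
Step 6 — Complex power: S = V·I* = 55.17 - j2.124 VA.
Step 7 — Real power: P = Re(S) = 55.17 W.
Step 8 — Reactive power: Q = Im(S) = -2.124 VAR.
Step 9 — Apparent power: |S| = 55.21 VA.
Step 10 — Power factor: PF = P/|S| = 0.9993 (leading).

(a) P = 55.17 W  (b) Q = -2.124 VAR  (c) S = 55.21 VA  (d) PF = 0.9993 (leading)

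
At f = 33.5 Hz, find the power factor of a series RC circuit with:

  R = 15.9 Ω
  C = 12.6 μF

Step 1 — Angular frequency: ω = 2π·f = 2π·33.5 = 210.5 rad/s.
Step 2 — Component impedances:
  R: Z = R = 15.9 Ω
  C: Z = 1/(jωC) = -j/(ω·C) = 0 - j377.1 Ω
Step 3 — Series combination: Z_total = R + C = 15.9 - j377.1 Ω = 377.4∠-87.6° Ω.
Step 4 — Power factor: PF = cos(φ) = Re(Z)/|Z| = 15.9/377.4 = 0.04213.
Step 5 — Type: Im(Z) = -377.1 ⇒ leading (phase φ = -87.6°).

PF = 0.04213 (leading, φ = -87.6°)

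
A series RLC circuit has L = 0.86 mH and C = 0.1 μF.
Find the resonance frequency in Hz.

Step 1 — Resonance condition Im(Z)=0 gives ω₀ = 1/√(LC).
Step 2 — ω₀ = 1/√(0.00086·1e-07) = 1.078e+05 rad/s.
Step 3 — f₀ = ω₀/(2π) = 1.716e+04 Hz.

f₀ = 1.716e+04 Hz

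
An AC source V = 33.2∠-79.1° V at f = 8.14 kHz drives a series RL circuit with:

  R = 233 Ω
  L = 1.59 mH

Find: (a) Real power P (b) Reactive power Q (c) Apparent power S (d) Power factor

Step 1 — Angular frequency: ω = 2π·f = 2π·8140 = 5.115e+04 rad/s.
Step 2 — Component impedances:
  R: Z = R = 233 Ω
  L: Z = jωL = j·5.115e+04·0.00159 = 0 + j81.32 Ω
Step 3 — Series combination: Z_total = R + L = 233 + j81.32 Ω = 246.8∠19.2° Ω.
Step 4 — Source phasor: V = 33.2∠-79.1° V = 6.278 - j32.6 V.
Step 5 — Current: I = V / Z = -0.01951 - j0.1331 A = 0.1345∠-98.3° A.
Step 6 — Complex power: S = V·I* = 4.217 + j1.472 VA.
Step 7 — Real power: P = Re(S) = 4.217 W.
Step 8 — Reactive power: Q = Im(S) = 1.472 VAR.
Step 9 — Apparent power: |S| = 4.466 VA.
Step 10 — Power factor: PF = P/|S| = 0.9441 (lagging).

(a) P = 4.217 W  (b) Q = 1.472 VAR  (c) S = 4.466 VA  (d) PF = 0.9441 (lagging)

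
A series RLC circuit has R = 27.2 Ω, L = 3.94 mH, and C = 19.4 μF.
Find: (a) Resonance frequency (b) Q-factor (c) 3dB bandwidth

Step 1 — Resonance condition Im(Z)=0 gives ω₀ = 1/√(LC).
Step 2 — ω₀ = 1/√(0.00394·1.94e-05) = 3617 rad/s.
Step 3 — f₀ = ω₀/(2π) = 575.7 Hz.
Step 4 — Series Q: Q = ω₀L/R = 3617·0.00394/27.2 = 0.5239.
Step 5 — 3dB bandwidth: Δω = ω₀/Q = 6904 rad/s; BW = Δω/(2π) = 1099 Hz.

(a) f₀ = 575.7 Hz  (b) Q = 0.5239  (c) BW = 1099 Hz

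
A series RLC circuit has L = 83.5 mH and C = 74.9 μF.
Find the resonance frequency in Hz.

Step 1 — Resonance condition Im(Z)=0 gives ω₀ = 1/√(LC).
Step 2 — ω₀ = 1/√(0.0835·7.49e-05) = 399.9 rad/s.
Step 3 — f₀ = ω₀/(2π) = 63.64 Hz.

f₀ = 63.64 Hz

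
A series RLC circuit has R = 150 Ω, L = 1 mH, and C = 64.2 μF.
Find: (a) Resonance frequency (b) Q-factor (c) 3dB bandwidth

Step 1 — Resonance: ω₀ = 1/√(LC) = 1/√(0.001·6.42e-05) = 3947 rad/s.
Step 2 — f₀ = ω₀/(2π) = 628.1 Hz.
Step 3 — Series Q: Q = ω₀L/R = 3947·0.001/150 = 0.02631.
Step 4 — Bandwidth: Δω = ω₀/Q = 1.5e+05 rad/s; BW = Δω/(2π) = 2.387e+04 Hz.

(a) f₀ = 628.1 Hz  (b) Q = 0.02631  (c) BW = 2.387e+04 Hz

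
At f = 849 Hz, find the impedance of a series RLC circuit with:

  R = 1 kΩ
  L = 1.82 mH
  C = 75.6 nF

Step 1 — Angular frequency: ω = 2π·f = 2π·849 = 5334 rad/s.
Step 2 — Component impedances:
  R: Z = R = 1000 Ω
  L: Z = jωL = j·5334·0.00182 = 0 + j9.709 Ω
  C: Z = 1/(jωC) = -j/(ω·C) = 0 - j2480 Ω
Step 3 — Series combination: Z_total = R + L + C = 1000 - j2470 Ω = 2665∠-68.0° Ω.

Z = 1000 - j2470 Ω = 2665∠-68.0° Ω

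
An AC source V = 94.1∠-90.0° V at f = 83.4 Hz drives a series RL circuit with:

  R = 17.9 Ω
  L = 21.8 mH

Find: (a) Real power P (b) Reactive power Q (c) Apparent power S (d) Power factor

Step 1 — Angular frequency: ω = 2π·f = 2π·83.4 = 524 rad/s.
Step 2 — Component impedances:
  R: Z = R = 17.9 Ω
  L: Z = jωL = j·524·0.0218 = 0 + j11.42 Ω
Step 3 — Series combination: Z_total = R + L = 17.9 + j11.42 Ω = 21.23∠32.5° Ω.
Step 4 — Source phasor: V = 94.1∠-90.0° V = 0 - j94.1 V.
Step 5 — Current: I = V / Z = -2.384 - j3.736 A = 4.431∠-122.5° A.
Step 6 — Complex power: S = V·I* = 351.5 + j224.3 VA.
Step 7 — Real power: P = Re(S) = 351.5 W.
Step 8 — Reactive power: Q = Im(S) = 224.3 VAR.
Step 9 — Apparent power: |S| = 417 VA.
Step 10 — Power factor: PF = P/|S| = 0.843 (lagging).

(a) P = 351.5 W  (b) Q = 224.3 VAR  (c) S = 417 VA  (d) PF = 0.843 (lagging)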